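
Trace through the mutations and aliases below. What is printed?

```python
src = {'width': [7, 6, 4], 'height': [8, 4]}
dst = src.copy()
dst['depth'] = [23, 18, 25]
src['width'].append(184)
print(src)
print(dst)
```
{'width': [7, 6, 4, 184], 'height': [8, 4]}
{'width': [7, 6, 4, 184], 'height': [8, 4], 'depth': [23, 18, 25]}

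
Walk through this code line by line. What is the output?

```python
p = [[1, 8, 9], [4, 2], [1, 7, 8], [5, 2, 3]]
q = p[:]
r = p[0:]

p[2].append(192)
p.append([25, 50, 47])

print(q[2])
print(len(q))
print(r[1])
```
[1, 7, 8, 192]
4
[4, 2]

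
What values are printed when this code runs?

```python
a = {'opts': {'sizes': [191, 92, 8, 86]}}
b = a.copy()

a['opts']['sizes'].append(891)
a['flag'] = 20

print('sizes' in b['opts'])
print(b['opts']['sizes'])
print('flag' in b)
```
True
[191, 92, 8, 86, 891]
False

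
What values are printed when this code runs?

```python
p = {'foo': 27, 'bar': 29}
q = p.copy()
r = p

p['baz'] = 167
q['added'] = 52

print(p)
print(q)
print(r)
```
{'foo': 27, 'bar': 29, 'baz': 167}
{'foo': 27, 'bar': 29, 'added': 52}
{'foo': 27, 'bar': 29, 'baz': 167}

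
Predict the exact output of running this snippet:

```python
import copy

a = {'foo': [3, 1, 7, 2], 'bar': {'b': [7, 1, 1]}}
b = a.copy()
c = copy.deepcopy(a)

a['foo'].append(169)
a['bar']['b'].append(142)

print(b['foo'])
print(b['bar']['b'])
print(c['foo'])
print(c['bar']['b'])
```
[3, 1, 7, 2, 169]
[7, 1, 1, 142]
[3, 1, 7, 2]
[7, 1, 1]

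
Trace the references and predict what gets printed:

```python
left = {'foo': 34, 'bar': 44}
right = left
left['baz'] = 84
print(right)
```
{'foo': 34, 'bar': 44, 'baz': 84}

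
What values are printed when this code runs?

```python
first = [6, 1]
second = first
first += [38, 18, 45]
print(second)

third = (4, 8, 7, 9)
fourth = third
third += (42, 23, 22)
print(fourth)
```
[6, 1, 38, 18, 45]
(4, 8, 7, 9)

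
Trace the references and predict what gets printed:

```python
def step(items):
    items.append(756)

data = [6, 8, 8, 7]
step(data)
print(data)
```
[6, 8, 8, 7, 756]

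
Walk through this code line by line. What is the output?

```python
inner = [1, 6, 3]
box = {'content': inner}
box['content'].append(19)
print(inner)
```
[1, 6, 3, 19]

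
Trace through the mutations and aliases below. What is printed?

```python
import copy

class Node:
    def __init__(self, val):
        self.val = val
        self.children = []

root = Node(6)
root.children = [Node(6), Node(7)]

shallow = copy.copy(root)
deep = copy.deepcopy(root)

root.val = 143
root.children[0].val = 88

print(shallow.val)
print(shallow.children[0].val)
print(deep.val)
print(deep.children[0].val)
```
6
88
6
6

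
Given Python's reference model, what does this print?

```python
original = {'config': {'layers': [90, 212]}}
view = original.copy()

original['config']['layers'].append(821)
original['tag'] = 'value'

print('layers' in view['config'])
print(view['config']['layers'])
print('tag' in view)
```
True
[90, 212, 821]
False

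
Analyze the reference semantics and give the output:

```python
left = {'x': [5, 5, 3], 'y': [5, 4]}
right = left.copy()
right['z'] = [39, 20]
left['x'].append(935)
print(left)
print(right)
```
{'x': [5, 5, 3, 935], 'y': [5, 4]}
{'x': [5, 5, 3, 935], 'y': [5, 4], 'z': [39, 20]}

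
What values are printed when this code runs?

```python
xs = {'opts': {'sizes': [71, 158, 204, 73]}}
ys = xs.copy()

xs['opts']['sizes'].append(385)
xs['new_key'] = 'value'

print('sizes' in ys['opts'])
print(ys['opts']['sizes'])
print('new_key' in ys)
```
True
[71, 158, 204, 73, 385]
False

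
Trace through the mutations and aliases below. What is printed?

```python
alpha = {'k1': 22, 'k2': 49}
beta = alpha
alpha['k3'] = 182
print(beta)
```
{'k1': 22, 'k2': 49, 'k3': 182}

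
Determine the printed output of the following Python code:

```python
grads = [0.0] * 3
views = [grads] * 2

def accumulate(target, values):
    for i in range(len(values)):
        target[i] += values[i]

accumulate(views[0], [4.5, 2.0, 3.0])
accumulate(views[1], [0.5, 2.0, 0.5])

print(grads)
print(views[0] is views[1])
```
[5.0, 4.0, 3.5]
True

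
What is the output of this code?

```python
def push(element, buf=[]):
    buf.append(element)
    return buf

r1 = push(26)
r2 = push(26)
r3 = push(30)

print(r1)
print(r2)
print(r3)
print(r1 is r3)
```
[26, 26, 30]
[26, 26, 30]
[26, 26, 30]
True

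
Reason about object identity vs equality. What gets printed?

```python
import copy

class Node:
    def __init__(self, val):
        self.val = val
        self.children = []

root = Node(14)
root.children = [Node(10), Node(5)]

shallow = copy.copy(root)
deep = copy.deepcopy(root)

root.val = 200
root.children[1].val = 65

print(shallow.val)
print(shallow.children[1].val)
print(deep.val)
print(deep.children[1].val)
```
14
65
14
5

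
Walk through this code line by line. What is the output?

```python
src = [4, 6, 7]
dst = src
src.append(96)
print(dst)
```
[4, 6, 7, 96]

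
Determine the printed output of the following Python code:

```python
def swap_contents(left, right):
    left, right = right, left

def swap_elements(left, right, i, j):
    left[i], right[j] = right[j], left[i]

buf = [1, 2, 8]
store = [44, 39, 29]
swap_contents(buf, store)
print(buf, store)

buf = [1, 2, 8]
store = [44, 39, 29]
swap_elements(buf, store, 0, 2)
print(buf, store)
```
[1, 2, 8] [44, 39, 29]
[29, 2, 8] [44, 39, 1]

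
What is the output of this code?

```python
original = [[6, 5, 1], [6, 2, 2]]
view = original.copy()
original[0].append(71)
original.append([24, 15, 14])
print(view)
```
[[6, 5, 1, 71], [6, 2, 2]]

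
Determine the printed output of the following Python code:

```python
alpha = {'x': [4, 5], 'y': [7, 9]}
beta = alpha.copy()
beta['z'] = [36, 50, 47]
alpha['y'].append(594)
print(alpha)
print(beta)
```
{'x': [4, 5], 'y': [7, 9, 594]}
{'x': [4, 5], 'y': [7, 9, 594], 'z': [36, 50, 47]}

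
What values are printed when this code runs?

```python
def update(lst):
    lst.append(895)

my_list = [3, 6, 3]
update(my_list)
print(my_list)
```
[3, 6, 3, 895]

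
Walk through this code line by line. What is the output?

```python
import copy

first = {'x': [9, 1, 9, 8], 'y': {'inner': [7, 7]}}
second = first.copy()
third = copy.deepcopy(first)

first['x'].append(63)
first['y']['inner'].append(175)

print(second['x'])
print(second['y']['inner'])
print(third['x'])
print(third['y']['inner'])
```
[9, 1, 9, 8, 63]
[7, 7, 175]
[9, 1, 9, 8]
[7, 7]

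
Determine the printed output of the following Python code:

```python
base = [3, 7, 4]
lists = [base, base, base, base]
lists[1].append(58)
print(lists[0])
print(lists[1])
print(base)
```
[3, 7, 4, 58]
[3, 7, 4, 58]
[3, 7, 4, 58]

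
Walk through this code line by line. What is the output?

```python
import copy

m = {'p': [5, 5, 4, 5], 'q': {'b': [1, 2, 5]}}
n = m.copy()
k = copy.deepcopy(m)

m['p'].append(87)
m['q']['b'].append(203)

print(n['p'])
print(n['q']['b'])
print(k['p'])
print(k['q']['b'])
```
[5, 5, 4, 5, 87]
[1, 2, 5, 203]
[5, 5, 4, 5]
[1, 2, 5]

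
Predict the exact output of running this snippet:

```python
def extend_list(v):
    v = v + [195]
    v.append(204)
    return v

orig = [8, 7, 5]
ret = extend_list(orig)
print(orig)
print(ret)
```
[8, 7, 5]
[8, 7, 5, 195, 204]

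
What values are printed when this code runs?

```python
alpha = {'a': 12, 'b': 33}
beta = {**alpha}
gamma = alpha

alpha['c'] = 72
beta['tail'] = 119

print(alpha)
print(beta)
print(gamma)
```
{'a': 12, 'b': 33, 'c': 72}
{'a': 12, 'b': 33, 'tail': 119}
{'a': 12, 'b': 33, 'c': 72}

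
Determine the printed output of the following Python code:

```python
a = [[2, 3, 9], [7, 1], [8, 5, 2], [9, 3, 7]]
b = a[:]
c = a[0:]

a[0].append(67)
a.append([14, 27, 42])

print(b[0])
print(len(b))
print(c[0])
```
[2, 3, 9, 67]
4
[2, 3, 9, 67]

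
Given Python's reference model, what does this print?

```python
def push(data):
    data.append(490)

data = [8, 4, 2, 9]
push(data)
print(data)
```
[8, 4, 2, 9, 490]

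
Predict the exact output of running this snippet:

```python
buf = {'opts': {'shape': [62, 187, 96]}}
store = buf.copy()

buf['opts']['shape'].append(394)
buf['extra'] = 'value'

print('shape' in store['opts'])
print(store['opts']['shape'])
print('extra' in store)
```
True
[62, 187, 96, 394]
False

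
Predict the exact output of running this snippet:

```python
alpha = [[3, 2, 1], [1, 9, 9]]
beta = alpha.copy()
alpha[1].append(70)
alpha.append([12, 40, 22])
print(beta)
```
[[3, 2, 1], [1, 9, 9, 70]]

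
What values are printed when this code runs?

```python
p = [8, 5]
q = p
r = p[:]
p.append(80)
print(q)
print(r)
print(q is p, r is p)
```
[8, 5, 80]
[8, 5]
True False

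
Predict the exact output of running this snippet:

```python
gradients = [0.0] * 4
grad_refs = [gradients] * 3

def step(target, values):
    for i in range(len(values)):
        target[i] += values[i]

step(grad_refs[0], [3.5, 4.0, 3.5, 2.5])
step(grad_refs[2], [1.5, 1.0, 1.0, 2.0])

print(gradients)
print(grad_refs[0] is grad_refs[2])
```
[5.0, 5.0, 4.5, 4.5]
True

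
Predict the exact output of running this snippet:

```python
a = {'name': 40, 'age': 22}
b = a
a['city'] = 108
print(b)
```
{'name': 40, 'age': 22, 'city': 108}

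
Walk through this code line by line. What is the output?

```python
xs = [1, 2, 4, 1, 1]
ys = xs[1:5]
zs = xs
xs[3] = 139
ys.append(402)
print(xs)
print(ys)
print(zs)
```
[1, 2, 4, 139, 1]
[2, 4, 1, 1, 402]
[1, 2, 4, 139, 1]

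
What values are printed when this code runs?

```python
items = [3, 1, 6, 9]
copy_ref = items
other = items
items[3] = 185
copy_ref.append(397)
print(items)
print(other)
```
[3, 1, 6, 185, 397]
[3, 1, 6, 185, 397]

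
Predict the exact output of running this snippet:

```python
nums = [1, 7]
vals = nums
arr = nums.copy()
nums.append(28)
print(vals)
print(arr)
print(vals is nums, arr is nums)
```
[1, 7, 28]
[1, 7]
True False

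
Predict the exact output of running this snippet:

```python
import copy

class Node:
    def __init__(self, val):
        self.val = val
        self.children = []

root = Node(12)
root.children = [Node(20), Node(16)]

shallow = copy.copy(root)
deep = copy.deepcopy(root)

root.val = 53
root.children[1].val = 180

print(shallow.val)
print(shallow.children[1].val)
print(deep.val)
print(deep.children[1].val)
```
12
180
12
16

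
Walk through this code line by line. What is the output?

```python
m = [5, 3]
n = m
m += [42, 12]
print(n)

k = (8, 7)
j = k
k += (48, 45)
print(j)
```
[5, 3, 42, 12]
(8, 7)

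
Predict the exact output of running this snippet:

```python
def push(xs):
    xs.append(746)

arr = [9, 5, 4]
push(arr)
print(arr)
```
[9, 5, 4, 746]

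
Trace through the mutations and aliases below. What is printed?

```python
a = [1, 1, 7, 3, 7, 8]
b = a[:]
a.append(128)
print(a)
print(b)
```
[1, 1, 7, 3, 7, 8, 128]
[1, 1, 7, 3, 7, 8]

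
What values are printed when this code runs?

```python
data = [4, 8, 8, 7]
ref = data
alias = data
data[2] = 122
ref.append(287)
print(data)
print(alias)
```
[4, 8, 122, 7, 287]
[4, 8, 122, 7, 287]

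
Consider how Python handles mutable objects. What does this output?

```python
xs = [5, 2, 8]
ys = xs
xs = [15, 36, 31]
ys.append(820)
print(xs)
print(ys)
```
[15, 36, 31]
[5, 2, 8, 820]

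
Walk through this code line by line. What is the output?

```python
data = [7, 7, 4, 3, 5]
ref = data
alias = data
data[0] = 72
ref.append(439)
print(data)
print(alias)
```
[72, 7, 4, 3, 5, 439]
[72, 7, 4, 3, 5, 439]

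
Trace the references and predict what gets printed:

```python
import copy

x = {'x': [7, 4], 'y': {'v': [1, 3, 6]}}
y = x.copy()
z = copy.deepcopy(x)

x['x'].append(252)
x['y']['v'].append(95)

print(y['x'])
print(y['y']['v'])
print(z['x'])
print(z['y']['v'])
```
[7, 4, 252]
[1, 3, 6, 95]
[7, 4]
[1, 3, 6]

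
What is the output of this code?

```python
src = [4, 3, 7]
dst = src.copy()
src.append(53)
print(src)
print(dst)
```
[4, 3, 7, 53]
[4, 3, 7]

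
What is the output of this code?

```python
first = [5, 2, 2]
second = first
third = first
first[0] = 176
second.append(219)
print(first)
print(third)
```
[176, 2, 2, 219]
[176, 2, 2, 219]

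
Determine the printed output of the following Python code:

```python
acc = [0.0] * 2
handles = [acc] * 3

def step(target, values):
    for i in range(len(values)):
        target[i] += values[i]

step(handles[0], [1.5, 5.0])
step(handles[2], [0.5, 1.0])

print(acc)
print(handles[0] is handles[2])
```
[2.0, 6.0]
True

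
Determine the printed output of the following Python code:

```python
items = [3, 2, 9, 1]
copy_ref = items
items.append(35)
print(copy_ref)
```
[3, 2, 9, 1, 35]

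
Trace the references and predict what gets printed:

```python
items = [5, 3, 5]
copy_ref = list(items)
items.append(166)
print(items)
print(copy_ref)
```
[5, 3, 5, 166]
[5, 3, 5]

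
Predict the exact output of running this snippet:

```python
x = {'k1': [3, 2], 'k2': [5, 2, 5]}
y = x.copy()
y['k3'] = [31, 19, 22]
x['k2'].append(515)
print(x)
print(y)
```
{'k1': [3, 2], 'k2': [5, 2, 5, 515]}
{'k1': [3, 2], 'k2': [5, 2, 5, 515], 'k3': [31, 19, 22]}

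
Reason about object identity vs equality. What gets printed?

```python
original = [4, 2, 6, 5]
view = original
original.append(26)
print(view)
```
[4, 2, 6, 5, 26]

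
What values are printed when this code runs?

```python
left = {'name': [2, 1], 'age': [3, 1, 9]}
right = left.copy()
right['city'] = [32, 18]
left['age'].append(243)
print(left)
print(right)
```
{'name': [2, 1], 'age': [3, 1, 9, 243]}
{'name': [2, 1], 'age': [3, 1, 9, 243], 'city': [32, 18]}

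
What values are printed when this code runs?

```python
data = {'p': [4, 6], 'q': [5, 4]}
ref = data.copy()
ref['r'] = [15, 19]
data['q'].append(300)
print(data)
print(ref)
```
{'p': [4, 6], 'q': [5, 4, 300]}
{'p': [4, 6], 'q': [5, 4, 300], 'r': [15, 19]}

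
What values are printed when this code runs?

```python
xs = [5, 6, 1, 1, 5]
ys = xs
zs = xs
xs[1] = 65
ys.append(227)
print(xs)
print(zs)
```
[5, 65, 1, 1, 5, 227]
[5, 65, 1, 1, 5, 227]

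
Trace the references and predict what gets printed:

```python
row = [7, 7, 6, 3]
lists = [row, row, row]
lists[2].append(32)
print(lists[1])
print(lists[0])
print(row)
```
[7, 7, 6, 3, 32]
[7, 7, 6, 3, 32]
[7, 7, 6, 3, 32]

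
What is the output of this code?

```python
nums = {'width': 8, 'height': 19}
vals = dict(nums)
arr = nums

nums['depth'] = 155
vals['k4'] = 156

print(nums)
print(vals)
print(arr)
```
{'width': 8, 'height': 19, 'depth': 155}
{'width': 8, 'height': 19, 'k4': 156}
{'width': 8, 'height': 19, 'depth': 155}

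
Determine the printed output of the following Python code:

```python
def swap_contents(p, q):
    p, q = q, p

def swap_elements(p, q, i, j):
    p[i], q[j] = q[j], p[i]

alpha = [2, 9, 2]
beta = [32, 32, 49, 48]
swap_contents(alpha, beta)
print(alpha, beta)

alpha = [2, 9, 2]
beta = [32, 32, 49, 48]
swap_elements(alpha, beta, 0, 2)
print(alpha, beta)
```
[2, 9, 2] [32, 32, 49, 48]
[49, 9, 2] [32, 32, 2, 48]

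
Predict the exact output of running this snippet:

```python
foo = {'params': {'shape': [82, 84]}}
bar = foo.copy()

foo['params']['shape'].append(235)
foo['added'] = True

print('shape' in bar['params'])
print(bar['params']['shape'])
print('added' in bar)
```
True
[82, 84, 235]
False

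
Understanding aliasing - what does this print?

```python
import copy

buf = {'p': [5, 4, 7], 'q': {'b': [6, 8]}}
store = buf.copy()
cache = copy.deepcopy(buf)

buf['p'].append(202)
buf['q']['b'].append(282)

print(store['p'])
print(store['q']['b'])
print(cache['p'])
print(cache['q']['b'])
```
[5, 4, 7, 202]
[6, 8, 282]
[5, 4, 7]
[6, 8]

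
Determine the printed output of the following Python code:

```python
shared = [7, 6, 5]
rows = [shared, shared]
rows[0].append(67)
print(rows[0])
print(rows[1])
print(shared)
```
[7, 6, 5, 67]
[7, 6, 5, 67]
[7, 6, 5, 67]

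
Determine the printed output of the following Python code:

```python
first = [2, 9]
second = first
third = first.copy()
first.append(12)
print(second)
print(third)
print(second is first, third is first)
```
[2, 9, 12]
[2, 9]
True False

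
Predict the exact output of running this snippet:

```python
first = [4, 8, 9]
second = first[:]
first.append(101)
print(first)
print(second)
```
[4, 8, 9, 101]
[4, 8, 9]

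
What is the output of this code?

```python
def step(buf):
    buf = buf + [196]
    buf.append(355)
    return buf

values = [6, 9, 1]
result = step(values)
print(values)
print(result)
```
[6, 9, 1]
[6, 9, 1, 196, 355]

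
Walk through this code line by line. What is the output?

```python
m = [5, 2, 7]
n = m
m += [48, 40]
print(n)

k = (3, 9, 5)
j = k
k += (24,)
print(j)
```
[5, 2, 7, 48, 40]
(3, 9, 5)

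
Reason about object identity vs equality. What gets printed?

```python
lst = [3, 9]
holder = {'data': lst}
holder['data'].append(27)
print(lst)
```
[3, 9, 27]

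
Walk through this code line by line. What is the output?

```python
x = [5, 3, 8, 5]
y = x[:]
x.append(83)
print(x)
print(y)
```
[5, 3, 8, 5, 83]
[5, 3, 8, 5]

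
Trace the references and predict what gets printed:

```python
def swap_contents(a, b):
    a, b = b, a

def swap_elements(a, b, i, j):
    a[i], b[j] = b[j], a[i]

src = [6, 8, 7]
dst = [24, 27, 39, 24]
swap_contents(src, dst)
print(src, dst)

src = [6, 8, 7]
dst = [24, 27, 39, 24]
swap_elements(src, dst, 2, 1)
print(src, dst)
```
[6, 8, 7] [24, 27, 39, 24]
[6, 8, 27] [24, 7, 39, 24]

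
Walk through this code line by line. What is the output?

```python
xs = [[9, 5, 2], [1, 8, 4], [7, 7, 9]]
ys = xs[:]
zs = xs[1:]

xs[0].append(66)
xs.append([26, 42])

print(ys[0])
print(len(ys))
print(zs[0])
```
[9, 5, 2, 66]
3
[1, 8, 4]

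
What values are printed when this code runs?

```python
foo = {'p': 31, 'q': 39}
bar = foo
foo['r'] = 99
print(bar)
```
{'p': 31, 'q': 39, 'r': 99}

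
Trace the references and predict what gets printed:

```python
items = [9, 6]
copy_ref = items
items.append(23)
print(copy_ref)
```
[9, 6, 23]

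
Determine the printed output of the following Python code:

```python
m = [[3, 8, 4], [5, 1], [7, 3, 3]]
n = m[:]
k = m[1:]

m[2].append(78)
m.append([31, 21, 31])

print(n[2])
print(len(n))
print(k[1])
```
[7, 3, 3, 78]
3
[7, 3, 3, 78]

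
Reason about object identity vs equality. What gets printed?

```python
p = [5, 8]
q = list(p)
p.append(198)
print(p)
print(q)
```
[5, 8, 198]
[5, 8]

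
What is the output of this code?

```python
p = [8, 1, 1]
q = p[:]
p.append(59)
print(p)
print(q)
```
[8, 1, 1, 59]
[8, 1, 1]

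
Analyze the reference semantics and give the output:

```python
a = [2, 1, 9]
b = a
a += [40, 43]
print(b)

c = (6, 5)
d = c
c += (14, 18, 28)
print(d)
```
[2, 1, 9, 40, 43]
(6, 5)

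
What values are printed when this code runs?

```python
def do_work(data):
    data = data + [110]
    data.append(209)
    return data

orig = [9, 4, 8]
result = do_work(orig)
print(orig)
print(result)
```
[9, 4, 8]
[9, 4, 8, 110, 209]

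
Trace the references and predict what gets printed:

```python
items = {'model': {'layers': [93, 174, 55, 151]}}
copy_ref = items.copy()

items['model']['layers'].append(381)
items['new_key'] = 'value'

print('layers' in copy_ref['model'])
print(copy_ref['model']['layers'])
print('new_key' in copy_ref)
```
True
[93, 174, 55, 151, 381]
False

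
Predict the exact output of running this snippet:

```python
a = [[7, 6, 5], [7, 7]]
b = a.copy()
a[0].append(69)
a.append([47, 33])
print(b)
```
[[7, 6, 5, 69], [7, 7]]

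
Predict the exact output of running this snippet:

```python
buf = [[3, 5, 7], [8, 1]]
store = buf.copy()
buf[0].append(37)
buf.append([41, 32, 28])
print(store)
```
[[3, 5, 7, 37], [8, 1]]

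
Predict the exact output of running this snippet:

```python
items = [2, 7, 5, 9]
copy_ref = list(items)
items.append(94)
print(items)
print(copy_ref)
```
[2, 7, 5, 9, 94]
[2, 7, 5, 9]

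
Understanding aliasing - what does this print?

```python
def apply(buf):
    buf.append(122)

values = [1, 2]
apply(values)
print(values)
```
[1, 2, 122]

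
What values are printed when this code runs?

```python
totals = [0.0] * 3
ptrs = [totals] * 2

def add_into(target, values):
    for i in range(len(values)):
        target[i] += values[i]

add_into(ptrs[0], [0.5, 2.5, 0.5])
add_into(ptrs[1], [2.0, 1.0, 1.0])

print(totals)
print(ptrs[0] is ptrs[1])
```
[2.5, 3.5, 1.5]
True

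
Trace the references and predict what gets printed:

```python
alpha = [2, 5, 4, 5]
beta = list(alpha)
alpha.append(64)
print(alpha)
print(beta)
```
[2, 5, 4, 5, 64]
[2, 5, 4, 5]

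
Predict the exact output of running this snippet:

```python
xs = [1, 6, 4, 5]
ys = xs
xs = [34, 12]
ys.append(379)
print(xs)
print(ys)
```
[34, 12]
[1, 6, 4, 5, 379]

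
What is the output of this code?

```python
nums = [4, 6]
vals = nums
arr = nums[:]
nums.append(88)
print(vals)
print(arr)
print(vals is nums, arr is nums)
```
[4, 6, 88]
[4, 6]
True False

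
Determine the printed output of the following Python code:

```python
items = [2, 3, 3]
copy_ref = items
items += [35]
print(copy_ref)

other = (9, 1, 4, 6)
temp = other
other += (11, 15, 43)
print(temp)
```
[2, 3, 3, 35]
(9, 1, 4, 6)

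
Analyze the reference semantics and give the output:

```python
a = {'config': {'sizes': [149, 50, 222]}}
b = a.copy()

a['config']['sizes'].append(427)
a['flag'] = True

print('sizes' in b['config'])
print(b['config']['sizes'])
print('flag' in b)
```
True
[149, 50, 222, 427]
False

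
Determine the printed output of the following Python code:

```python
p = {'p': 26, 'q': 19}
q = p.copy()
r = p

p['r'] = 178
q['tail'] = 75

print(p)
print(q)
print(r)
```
{'p': 26, 'q': 19, 'r': 178}
{'p': 26, 'q': 19, 'tail': 75}
{'p': 26, 'q': 19, 'r': 178}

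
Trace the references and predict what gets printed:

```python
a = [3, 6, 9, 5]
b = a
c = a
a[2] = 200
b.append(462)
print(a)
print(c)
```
[3, 6, 200, 5, 462]
[3, 6, 200, 5, 462]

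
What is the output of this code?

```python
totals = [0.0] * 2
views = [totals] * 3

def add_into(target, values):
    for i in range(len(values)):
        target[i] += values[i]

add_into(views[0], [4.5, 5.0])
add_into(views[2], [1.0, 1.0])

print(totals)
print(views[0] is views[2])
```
[5.5, 6.0]
True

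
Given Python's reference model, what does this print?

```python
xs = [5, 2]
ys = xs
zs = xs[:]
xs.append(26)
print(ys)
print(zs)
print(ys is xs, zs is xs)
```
[5, 2, 26]
[5, 2]
True False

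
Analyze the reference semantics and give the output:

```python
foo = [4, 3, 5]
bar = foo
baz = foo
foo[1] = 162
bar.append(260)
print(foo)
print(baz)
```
[4, 162, 5, 260]
[4, 162, 5, 260]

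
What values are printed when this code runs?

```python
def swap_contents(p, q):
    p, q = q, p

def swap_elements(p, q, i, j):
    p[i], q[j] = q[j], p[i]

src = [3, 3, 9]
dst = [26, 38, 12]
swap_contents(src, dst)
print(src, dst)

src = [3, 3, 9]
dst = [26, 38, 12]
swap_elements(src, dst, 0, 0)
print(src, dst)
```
[3, 3, 9] [26, 38, 12]
[26, 3, 9] [3, 38, 12]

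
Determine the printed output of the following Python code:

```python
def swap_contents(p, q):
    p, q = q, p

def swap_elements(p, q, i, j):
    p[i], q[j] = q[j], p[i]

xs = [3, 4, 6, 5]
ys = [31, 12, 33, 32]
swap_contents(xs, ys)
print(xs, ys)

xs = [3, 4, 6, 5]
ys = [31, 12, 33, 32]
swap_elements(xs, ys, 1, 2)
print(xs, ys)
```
[3, 4, 6, 5] [31, 12, 33, 32]
[3, 33, 6, 5] [31, 12, 4, 32]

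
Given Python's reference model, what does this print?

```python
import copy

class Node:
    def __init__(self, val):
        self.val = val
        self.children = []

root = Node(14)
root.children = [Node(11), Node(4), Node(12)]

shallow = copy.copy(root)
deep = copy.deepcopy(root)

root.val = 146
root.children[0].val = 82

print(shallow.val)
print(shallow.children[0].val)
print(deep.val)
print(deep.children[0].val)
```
14
82
14
11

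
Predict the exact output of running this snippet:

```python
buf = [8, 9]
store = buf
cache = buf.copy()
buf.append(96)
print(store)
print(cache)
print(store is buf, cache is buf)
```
[8, 9, 96]
[8, 9]
True False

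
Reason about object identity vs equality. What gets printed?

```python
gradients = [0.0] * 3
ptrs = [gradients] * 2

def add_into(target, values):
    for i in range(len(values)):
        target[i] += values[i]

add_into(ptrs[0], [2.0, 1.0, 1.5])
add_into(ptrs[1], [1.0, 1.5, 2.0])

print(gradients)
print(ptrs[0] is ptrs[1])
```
[3.0, 2.5, 3.5]
True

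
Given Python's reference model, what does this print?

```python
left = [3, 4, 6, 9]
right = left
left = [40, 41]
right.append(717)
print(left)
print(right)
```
[40, 41]
[3, 4, 6, 9, 717]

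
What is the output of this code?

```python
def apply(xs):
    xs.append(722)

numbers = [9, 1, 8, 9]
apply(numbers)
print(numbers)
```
[9, 1, 8, 9, 722]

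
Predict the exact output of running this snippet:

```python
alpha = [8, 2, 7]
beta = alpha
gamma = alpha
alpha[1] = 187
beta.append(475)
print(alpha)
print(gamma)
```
[8, 187, 7, 475]
[8, 187, 7, 475]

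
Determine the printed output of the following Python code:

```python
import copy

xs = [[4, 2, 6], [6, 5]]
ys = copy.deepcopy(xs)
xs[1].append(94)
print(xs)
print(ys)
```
[[4, 2, 6], [6, 5, 94]]
[[4, 2, 6], [6, 5]]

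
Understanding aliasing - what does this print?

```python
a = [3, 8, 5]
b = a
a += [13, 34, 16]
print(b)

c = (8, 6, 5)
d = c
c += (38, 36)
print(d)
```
[3, 8, 5, 13, 34, 16]
(8, 6, 5)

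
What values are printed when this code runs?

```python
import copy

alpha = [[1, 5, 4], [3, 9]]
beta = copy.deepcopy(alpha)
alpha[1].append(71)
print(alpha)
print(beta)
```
[[1, 5, 4], [3, 9, 71]]
[[1, 5, 4], [3, 9]]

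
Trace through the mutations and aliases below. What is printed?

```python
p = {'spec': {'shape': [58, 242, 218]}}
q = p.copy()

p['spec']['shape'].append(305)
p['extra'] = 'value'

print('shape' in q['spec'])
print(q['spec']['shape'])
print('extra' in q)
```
True
[58, 242, 218, 305]
False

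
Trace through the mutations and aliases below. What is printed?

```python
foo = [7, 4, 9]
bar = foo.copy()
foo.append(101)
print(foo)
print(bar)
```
[7, 4, 9, 101]
[7, 4, 9]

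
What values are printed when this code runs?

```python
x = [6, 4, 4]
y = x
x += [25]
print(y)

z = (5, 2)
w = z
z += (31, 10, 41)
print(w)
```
[6, 4, 4, 25]
(5, 2)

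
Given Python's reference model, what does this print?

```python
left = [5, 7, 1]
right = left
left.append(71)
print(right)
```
[5, 7, 1, 71]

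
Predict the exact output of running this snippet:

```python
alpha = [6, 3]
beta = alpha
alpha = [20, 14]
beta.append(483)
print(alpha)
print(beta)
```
[20, 14]
[6, 3, 483]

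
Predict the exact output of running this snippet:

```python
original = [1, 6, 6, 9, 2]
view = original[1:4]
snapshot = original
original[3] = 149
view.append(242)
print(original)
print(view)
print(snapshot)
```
[1, 6, 6, 149, 2]
[6, 6, 9, 242]
[1, 6, 6, 149, 2]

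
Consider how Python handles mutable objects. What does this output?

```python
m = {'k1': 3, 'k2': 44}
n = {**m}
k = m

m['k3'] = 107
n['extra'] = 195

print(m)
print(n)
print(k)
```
{'k1': 3, 'k2': 44, 'k3': 107}
{'k1': 3, 'k2': 44, 'extra': 195}
{'k1': 3, 'k2': 44, 'k3': 107}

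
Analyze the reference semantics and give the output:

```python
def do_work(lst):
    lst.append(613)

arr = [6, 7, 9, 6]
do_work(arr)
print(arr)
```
[6, 7, 9, 6, 613]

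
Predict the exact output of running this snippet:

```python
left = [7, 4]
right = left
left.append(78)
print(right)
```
[7, 4, 78]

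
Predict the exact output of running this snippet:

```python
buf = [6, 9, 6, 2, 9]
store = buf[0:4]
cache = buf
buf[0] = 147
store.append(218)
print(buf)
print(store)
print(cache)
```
[147, 9, 6, 2, 9]
[6, 9, 6, 2, 218]
[147, 9, 6, 2, 9]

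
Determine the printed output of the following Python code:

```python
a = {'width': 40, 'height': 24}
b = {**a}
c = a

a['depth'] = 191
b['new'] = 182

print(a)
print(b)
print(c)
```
{'width': 40, 'height': 24, 'depth': 191}
{'width': 40, 'height': 24, 'new': 182}
{'width': 40, 'height': 24, 'depth': 191}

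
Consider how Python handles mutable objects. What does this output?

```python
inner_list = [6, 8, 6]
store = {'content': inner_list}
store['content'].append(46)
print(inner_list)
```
[6, 8, 6, 46]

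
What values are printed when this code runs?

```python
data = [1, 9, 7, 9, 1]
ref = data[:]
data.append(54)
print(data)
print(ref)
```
[1, 9, 7, 9, 1, 54]
[1, 9, 7, 9, 1]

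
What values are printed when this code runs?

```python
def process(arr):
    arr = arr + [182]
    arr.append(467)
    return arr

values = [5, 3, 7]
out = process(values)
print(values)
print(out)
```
[5, 3, 7]
[5, 3, 7, 182, 467]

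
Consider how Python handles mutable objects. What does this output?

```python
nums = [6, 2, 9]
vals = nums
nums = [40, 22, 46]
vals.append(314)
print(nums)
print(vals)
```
[40, 22, 46]
[6, 2, 9, 314]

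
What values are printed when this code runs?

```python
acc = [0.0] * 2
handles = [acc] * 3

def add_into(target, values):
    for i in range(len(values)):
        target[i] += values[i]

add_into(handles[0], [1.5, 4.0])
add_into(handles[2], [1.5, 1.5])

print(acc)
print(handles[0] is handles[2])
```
[3.0, 5.5]
True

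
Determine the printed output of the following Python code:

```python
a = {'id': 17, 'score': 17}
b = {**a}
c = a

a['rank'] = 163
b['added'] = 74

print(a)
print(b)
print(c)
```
{'id': 17, 'score': 17, 'rank': 163}
{'id': 17, 'score': 17, 'added': 74}
{'id': 17, 'score': 17, 'rank': 163}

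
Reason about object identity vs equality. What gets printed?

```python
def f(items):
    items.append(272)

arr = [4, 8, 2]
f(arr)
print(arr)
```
[4, 8, 2, 272]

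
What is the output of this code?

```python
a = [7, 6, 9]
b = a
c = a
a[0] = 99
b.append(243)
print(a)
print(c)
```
[99, 6, 9, 243]
[99, 6, 9, 243]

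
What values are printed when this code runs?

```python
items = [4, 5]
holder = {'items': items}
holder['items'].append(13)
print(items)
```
[4, 5, 13]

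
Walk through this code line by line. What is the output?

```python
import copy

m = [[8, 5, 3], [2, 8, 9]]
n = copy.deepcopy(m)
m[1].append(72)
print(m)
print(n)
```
[[8, 5, 3], [2, 8, 9, 72]]
[[8, 5, 3], [2, 8, 9]]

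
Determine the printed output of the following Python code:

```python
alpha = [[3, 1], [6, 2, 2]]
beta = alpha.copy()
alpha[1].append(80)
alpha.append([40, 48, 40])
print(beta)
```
[[3, 1], [6, 2, 2, 80]]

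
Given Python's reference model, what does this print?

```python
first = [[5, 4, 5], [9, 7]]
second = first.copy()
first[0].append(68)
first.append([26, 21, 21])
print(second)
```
[[5, 4, 5, 68], [9, 7]]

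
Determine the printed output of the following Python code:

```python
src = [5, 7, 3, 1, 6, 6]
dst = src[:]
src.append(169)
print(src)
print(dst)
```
[5, 7, 3, 1, 6, 6, 169]
[5, 7, 3, 1, 6, 6]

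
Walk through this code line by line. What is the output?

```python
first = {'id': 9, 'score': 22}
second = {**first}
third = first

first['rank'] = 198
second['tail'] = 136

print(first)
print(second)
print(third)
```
{'id': 9, 'score': 22, 'rank': 198}
{'id': 9, 'score': 22, 'tail': 136}
{'id': 9, 'score': 22, 'rank': 198}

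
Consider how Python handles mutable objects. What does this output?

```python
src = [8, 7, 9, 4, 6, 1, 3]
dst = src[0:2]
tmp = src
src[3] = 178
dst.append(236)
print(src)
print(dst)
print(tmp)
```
[8, 7, 9, 178, 6, 1, 3]
[8, 7, 236]
[8, 7, 9, 178, 6, 1, 3]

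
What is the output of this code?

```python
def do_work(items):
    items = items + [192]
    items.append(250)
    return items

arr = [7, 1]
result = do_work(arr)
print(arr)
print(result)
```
[7, 1]
[7, 1, 192, 250]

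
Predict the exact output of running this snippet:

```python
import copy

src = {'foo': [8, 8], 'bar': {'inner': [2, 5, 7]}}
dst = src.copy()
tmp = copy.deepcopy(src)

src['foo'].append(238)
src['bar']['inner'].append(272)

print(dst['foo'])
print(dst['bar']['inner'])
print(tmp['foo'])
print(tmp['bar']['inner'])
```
[8, 8, 238]
[2, 5, 7, 272]
[8, 8]
[2, 5, 7]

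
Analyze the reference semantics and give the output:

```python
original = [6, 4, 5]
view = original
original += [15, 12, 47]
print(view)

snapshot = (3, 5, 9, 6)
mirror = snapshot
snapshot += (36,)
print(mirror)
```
[6, 4, 5, 15, 12, 47]
(3, 5, 9, 6)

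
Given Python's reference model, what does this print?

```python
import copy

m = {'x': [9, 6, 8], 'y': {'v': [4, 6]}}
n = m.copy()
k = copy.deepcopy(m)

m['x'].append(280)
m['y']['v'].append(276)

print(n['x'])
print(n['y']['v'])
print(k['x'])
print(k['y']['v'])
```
[9, 6, 8, 280]
[4, 6, 276]
[9, 6, 8]
[4, 6]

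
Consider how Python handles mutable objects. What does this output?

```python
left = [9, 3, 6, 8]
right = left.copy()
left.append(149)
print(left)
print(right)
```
[9, 3, 6, 8, 149]
[9, 3, 6, 8]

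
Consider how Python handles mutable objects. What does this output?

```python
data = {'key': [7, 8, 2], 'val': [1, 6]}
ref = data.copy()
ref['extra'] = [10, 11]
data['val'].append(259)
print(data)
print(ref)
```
{'key': [7, 8, 2], 'val': [1, 6, 259]}
{'key': [7, 8, 2], 'val': [1, 6, 259], 'extra': [10, 11]}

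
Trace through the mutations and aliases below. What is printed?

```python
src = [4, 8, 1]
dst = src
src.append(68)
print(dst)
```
[4, 8, 1, 68]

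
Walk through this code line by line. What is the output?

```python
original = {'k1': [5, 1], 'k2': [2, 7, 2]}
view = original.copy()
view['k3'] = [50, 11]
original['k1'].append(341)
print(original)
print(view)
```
{'k1': [5, 1, 341], 'k2': [2, 7, 2]}
{'k1': [5, 1, 341], 'k2': [2, 7, 2], 'k3': [50, 11]}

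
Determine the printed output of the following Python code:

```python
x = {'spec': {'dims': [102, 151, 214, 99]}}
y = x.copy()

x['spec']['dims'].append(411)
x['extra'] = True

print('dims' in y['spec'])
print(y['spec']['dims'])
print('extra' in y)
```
True
[102, 151, 214, 99, 411]
False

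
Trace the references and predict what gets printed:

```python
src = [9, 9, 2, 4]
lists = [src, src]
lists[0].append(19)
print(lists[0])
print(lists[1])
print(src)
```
[9, 9, 2, 4, 19]
[9, 9, 2, 4, 19]
[9, 9, 2, 4, 19]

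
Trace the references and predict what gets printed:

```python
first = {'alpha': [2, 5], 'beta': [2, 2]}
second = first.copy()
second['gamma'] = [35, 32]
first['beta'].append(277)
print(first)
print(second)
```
{'alpha': [2, 5], 'beta': [2, 2, 277]}
{'alpha': [2, 5], 'beta': [2, 2, 277], 'gamma': [35, 32]}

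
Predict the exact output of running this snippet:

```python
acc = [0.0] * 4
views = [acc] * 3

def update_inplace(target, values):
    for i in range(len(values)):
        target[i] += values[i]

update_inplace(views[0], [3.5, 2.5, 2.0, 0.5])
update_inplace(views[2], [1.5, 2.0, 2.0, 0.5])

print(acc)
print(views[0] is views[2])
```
[5.0, 4.5, 4.0, 1.0]
True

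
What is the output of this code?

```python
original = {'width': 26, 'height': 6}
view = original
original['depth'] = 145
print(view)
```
{'width': 26, 'height': 6, 'depth': 145}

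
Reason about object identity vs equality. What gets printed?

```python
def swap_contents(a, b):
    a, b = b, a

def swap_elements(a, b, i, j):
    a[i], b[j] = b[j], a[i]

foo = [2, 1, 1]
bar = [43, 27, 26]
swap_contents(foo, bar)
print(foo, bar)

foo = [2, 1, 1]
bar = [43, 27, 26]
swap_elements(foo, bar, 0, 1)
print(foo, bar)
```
[2, 1, 1] [43, 27, 26]
[27, 1, 1] [43, 2, 26]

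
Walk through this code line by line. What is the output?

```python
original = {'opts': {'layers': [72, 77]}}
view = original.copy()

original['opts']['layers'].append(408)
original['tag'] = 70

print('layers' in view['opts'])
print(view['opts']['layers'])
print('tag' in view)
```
True
[72, 77, 408]
False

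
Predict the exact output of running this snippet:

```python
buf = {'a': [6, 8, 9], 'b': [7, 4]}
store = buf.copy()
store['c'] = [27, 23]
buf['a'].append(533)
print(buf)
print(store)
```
{'a': [6, 8, 9, 533], 'b': [7, 4]}
{'a': [6, 8, 9, 533], 'b': [7, 4], 'c': [27, 23]}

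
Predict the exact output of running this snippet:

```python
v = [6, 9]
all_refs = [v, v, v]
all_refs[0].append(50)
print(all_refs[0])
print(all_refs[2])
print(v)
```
[6, 9, 50]
[6, 9, 50]
[6, 9, 50]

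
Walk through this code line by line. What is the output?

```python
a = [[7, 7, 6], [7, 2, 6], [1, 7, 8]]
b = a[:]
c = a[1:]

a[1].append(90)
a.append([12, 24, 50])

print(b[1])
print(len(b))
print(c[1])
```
[7, 2, 6, 90]
3
[1, 7, 8]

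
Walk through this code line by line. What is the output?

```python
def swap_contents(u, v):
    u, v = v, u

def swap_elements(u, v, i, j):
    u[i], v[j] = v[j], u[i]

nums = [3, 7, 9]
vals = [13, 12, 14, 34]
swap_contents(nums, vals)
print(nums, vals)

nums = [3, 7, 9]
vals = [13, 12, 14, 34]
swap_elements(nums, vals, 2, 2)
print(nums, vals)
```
[3, 7, 9] [13, 12, 14, 34]
[3, 7, 14] [13, 12, 9, 34]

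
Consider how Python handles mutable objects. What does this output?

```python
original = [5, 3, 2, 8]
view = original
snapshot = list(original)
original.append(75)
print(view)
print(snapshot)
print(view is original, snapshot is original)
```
[5, 3, 2, 8, 75]
[5, 3, 2, 8]
True False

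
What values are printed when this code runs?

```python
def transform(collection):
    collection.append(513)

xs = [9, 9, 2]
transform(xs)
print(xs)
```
[9, 9, 2, 513]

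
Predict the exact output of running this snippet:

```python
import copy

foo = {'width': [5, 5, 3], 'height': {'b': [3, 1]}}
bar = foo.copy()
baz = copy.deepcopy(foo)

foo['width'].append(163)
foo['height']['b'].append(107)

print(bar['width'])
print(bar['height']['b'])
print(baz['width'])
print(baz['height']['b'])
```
[5, 5, 3, 163]
[3, 1, 107]
[5, 5, 3]
[3, 1]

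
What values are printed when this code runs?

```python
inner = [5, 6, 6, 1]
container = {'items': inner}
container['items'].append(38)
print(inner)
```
[5, 6, 6, 1, 38]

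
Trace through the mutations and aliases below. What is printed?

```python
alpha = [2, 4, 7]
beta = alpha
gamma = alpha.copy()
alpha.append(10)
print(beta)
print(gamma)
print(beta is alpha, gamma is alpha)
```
[2, 4, 7, 10]
[2, 4, 7]
True False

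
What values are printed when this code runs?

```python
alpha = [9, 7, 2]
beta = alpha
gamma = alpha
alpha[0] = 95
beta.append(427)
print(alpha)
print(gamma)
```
[95, 7, 2, 427]
[95, 7, 2, 427]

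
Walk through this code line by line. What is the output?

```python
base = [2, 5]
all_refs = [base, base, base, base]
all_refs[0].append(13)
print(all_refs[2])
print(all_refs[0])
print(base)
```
[2, 5, 13]
[2, 5, 13]
[2, 5, 13]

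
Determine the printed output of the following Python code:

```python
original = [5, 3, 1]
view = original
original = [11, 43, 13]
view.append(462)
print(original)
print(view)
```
[11, 43, 13]
[5, 3, 1, 462]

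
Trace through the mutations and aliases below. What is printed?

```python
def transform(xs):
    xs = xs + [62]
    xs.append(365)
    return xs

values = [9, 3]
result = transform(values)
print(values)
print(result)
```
[9, 3]
[9, 3, 62, 365]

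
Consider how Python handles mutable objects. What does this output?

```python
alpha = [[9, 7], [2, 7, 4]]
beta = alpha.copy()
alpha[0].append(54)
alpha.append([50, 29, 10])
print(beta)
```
[[9, 7, 54], [2, 7, 4]]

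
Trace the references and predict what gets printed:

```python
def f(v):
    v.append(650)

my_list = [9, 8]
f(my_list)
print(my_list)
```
[9, 8, 650]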